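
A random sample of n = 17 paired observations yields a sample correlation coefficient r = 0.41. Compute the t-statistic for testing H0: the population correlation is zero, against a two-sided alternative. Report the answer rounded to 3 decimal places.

1.741

1 − r² = 1 − 0.1681 = 0.8319;  √(1−r²) = 0.912086
√(n−2) = √15 = 3.872983
t = r·√(n−2)/√(1−r²) = 0.41 · 3.872983 / 0.912086 = 1.741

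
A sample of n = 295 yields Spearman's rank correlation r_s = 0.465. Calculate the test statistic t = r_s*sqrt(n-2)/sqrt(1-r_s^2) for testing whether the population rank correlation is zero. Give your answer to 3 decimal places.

8.991

t = r_s·√(n−2) / √(1−r_s²) with r_s = 0.465, n = 295
  = 0.465·√293 / √(1 − 0.216225)
  = 0.465·17.117243 / 0.885311
  = 7.959518 / 0.885311 = 8.991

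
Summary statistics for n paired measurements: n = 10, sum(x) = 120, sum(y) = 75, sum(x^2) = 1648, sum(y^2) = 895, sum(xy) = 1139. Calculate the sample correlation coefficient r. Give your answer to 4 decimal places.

0.9088

S_xy = nΣxy − ΣxΣy = 10·1139 − 120·75 = 11390 − 9000 = 2390
S_xx = nΣx² − (Σx)² = 10·1648 − 120² = 16480 − 14400 = 2080
S_yy = nΣy² − (Σy)² = 10·895 − 75² = 8950 − 5625 = 3325
r = S_xy / √(S_xx·S_yy) = 2390 / √(2080·3325) = 2390 / √6916000 = 2390 / 2629.8289 = 0.9088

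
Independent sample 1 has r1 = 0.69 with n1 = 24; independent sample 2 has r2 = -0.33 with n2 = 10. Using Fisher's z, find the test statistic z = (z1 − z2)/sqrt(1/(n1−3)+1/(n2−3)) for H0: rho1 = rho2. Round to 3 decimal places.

2.728

Fisher z-transforms: z1 = atanh(0.69) = 0.847956, z2 = atanh(-0.33) = -0.342828; difference d = 1.190784
Var(d) = 1/21 + 1/7 = 0.0476190 + 0.1428571 = 0.1904761
z = d/√Var(d) = 1.190784 / √0.1904761 = 1.190784 / 0.436436 = 2.728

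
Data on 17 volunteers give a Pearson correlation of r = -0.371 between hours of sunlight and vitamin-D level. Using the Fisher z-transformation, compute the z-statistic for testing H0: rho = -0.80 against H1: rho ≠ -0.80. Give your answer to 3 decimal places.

Fisher z: atanh(-0.371) = -0.389582, atanh(-0.80) = -1.098612
z = (z_r − z_0)·√(n−3) = (-0.389582 − (-1.098612))·√14 = 0.709030 · 3.741657 = 2.653

2.653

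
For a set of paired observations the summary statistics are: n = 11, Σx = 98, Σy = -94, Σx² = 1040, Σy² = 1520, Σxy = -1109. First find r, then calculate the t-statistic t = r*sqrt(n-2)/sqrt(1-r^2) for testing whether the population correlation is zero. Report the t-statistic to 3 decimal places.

S_xy = nΣxy − ΣxΣy = 11·(-1109) − 98·(-94) = -12199 − (-9212) = -2987
S_xx = nΣx² − (Σx)² = 11·1040 − 98² = 11440 − 9604 = 1836
S_yy = nΣy² − (Σy)² = 11·1520 − (-94)² = 16720 − 8836 = 7884
r = S_xy / √(S_xx·S_yy) = -2987 / √(1836·7884) = -2987 / √14475024 = -2987 / 3804.6056 = -0.7851
t = r·√(n−2)/√(1−r²) = -0.7851·√9 / √(1−0.616382) = -2.355300 / 0.619369 = -3.803

-3.803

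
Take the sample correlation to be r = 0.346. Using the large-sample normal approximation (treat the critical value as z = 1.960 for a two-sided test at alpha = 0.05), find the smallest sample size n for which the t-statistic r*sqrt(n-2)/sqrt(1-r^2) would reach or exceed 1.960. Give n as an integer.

Need r·√(n−2)/√(1−r²) ≥ 1.960
√(n−2) ≥ 1.960·√(1−0.119716) / 0.346 = 1.960·0.938235 / 0.346 = 5.3149
n−2 ≥ 28.2482  ⇒  n ≥ 30.2482
Smallest integer n = 31

31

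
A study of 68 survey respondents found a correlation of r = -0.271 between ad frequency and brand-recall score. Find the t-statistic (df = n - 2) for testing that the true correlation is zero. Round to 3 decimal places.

t = r·√(n−2) / √(1−r²) with r = -0.271, n = 68
  = -0.271·√66 / √(1 − 0.073441)
  = -0.271·8.124038 / 0.962579
  = -2.201614 / 0.962579 = -2.287

-2.287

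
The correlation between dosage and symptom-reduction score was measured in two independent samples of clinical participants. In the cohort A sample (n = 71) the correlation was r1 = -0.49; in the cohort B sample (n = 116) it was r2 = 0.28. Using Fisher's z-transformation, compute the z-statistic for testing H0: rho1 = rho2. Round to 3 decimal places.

Fisher z-transforms: z1 = atanh(-0.49) = -0.536060, z2 = atanh(0.28) = 0.287682; difference d = -0.823742
Var(d) = 1/68 + 1/113 = 0.0147059 + 0.0088496 = 0.0235555
z = d/√Var(d) = -0.823742 / √0.0235555 = -0.823742 / 0.153478 = -5.367

-5.367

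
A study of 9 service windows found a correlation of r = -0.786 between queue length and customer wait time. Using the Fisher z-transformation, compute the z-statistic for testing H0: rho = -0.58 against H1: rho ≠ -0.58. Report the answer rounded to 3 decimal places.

Fisher z: atanh(-0.786) = -1.060879, atanh(-0.58) = -0.662463
z = (z_r − z_0)·√(n−3) = (-1.060879 − (-0.662463))·√6 = -0.398416 · 2.449490 = -0.976

-0.976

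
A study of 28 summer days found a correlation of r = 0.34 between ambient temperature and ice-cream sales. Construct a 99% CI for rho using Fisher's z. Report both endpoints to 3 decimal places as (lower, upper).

(-0.160, 0.701)

z_r = atanh(0.34) = 0.354093;  SE = 1/√(n−3) = 1/√25 = 0.200000
z-limits: 0.354093 ± 2.576·0.200000 = 0.354093 ± 0.515200 = [-0.161107, 0.869293]
ρ-limits: (tanh -0.161107, tanh 0.869293) = (-0.160, 0.701)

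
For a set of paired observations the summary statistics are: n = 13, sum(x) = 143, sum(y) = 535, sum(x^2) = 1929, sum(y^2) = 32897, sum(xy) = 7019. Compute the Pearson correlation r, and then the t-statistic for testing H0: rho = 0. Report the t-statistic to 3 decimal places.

2.338

Numerator: nΣxy − (Σx)(Σy) = 13·7019 − (143)(535) = 14742
Denominator: √[(nΣx²−(Σx)²)(nΣy²−(Σy)²)]
  nΣx²−(Σx)² = 13·1929 − 20449 = 4628;  nΣy²−(Σy)² = 13·32897 − 286225 = 141436
  √(4628·141436) = √654565808 = 25584.4837
r = 14742 / 25584.4837 = 0.5762
t = r·√(n−2)/√(1−r²) = 0.5762·√11 / √(1−0.332006) = 1.911039 / 0.817309 = 2.338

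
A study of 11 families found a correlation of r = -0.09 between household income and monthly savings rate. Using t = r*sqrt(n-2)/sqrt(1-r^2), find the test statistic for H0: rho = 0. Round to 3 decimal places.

t = r·√(n−2) / √(1−r²) with r = -0.09, n = 11
  = -0.09·√9 / √(1 − 0.0081)
  = -0.09·3.000000 / 0.995942
  = -0.270000 / 0.995942 = -0.271

-0.271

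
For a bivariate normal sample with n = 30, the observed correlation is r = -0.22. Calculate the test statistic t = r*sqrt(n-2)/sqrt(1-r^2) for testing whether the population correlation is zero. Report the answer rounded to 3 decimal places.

1 − r² = 1 − 0.0484 = 0.9516;  √(1−r²) = 0.975500
√(n−2) = √28 = 5.291503
t = r·√(n−2)/√(1−r²) = -0.22 · 5.291503 / 0.975500 = -1.193

-1.193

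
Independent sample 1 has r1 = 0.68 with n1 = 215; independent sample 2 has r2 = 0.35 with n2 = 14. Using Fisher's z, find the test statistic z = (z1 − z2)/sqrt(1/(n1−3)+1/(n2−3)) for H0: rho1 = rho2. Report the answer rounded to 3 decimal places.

1.499

Fisher z-transforms: z1 = atanh(0.68) = 0.829114, z2 = atanh(0.35) = 0.365444; difference d = 0.463670
Var(d) = 1/212 + 1/11 = 0.0047170 + 0.0909091 = 0.0956261
z = d/√Var(d) = 0.463670 / √0.0956261 = 0.463670 / 0.309235 = 1.499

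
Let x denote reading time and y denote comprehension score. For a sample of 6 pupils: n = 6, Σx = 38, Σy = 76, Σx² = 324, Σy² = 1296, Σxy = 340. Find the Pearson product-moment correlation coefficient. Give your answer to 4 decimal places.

Numerator: nΣxy − (Σx)(Σy) = 6·340 − (38)(76) = -848
Denominator: √[(nΣx²−(Σx)²)(nΣy²−(Σy)²)]
  nΣx²−(Σx)² = 6·324 − 1444 = 500;  nΣy²−(Σy)² = 6·1296 − 5776 = 2000
  √(500·2000) = √1000000 = 1000.0000
r = -848 / 1000.0000 = -0.8480

-0.8480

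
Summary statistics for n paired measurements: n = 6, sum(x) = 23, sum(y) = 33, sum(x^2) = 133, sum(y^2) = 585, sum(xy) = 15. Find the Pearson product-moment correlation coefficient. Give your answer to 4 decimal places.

S_xy = nΣxy − ΣxΣy = 6·15 − 23·33 = 90 − 759 = -669
S_xx = nΣx² − (Σx)² = 6·133 − 23² = 798 − 529 = 269
S_yy = nΣy² − (Σy)² = 6·585 − 33² = 3510 − 1089 = 2421
r = S_xy / √(S_xx·S_yy) = -669 / √(269·2421) = -669 / √651249 = -669 / 807.0000 = -0.8290

-0.8290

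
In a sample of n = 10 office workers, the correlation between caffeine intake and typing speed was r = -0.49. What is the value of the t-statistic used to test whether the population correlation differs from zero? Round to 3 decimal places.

1 − r² = 1 − 0.2401 = 0.7599;  √(1−r²) = 0.871722
√(n−2) = √8 = 2.828427
t = r·√(n−2)/√(1−r²) = -0.49 · 2.828427 / 0.871722 = -1.590

-1.590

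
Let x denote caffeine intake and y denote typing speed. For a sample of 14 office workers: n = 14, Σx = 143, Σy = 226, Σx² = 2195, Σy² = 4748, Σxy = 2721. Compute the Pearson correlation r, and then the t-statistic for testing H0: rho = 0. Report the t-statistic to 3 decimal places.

1.790

S_xy = nΣxy − ΣxΣy = 14·2721 − 143·226 = 38094 − 32318 = 5776
S_xx = nΣx² − (Σx)² = 14·2195 − 143² = 30730 − 20449 = 10281
S_yy = nΣy² − (Σy)² = 14·4748 − 226² = 66472 − 51076 = 15396
r = S_xy / √(S_xx·S_yy) = 5776 / √(10281·15396) = 5776 / √158286276 = 5776 / 12581.1874 = 0.4591
t = r·√(n−2)/√(1−r²) = 0.4591·√12 / √(1−0.210773) = 1.590369 / 0.888384 = 1.790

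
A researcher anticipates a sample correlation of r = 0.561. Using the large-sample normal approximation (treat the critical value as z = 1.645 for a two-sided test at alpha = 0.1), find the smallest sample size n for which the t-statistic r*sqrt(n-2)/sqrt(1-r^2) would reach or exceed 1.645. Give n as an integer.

Need r·√(n−2)/√(1−r²) ≥ 1.645
√(n−2) ≥ 1.645·√(1−0.314721) / 0.561 = 1.645·0.827816 / 0.561 = 2.4274
n−2 ≥ 5.8923  ⇒  n ≥ 7.8923
Smallest integer n = 8

8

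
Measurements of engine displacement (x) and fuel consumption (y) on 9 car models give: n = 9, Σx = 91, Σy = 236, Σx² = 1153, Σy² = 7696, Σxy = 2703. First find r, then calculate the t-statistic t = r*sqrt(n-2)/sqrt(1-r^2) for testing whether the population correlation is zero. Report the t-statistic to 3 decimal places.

S_xy = nΣxy − ΣxΣy = 9·2703 − 91·236 = 24327 − 21476 = 2851
S_xx = nΣx² − (Σx)² = 9·1153 − 91² = 10377 − 8281 = 2096
S_yy = nΣy² − (Σy)² = 9·7696 − 236² = 69264 − 55696 = 13568
r = S_xy / √(S_xx·S_yy) = 2851 / √(2096·13568) = 2851 / √28438528 = 2851 / 5332.7786 = 0.5346
t = r·√(n−2)/√(1−r²) = 0.5346·√7 / √(1−0.285797) = 1.414419 / 0.845105 = 1.674

1.674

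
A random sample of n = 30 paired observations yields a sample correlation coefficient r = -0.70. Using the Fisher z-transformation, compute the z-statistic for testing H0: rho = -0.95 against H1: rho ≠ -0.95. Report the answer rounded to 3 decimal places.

Fisher z: atanh(-0.70) = -0.867301, atanh(-0.95) = -1.831781
z = (z_r − z_0)·√(n−3) = (-0.867301 − (-1.831781))·√27 = 0.964480 · 5.196152 = 5.012

5.012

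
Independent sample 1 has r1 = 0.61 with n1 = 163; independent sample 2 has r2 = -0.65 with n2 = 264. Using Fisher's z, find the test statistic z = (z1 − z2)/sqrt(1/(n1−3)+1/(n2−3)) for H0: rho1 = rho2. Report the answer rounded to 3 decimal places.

14.782

z1 = atanh(0.61) = 0.708921,  z2 = atanh(-0.65) = -0.775299
SE = √(1/(n1−3) + 1/(n2−3)) = √(1/160 + 1/261) = √(0.0062500 + 0.0038314) = √0.0100814 = 0.100406
z = (z1 − z2)/SE = (0.708921 − (-0.775299)) / 0.100406 = 1.484220 / 0.100406 = 14.782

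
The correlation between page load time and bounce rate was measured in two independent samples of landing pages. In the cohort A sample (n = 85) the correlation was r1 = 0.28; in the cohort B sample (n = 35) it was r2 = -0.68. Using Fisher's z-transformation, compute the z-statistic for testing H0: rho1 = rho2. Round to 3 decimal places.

5.358

z1 = atanh(0.28) = 0.287682,  z2 = atanh(-0.68) = -0.829114
SE = √(1/(n1−3) + 1/(n2−3)) = √(1/82 + 1/32) = √(0.0121951 + 0.0312500) = √0.0434451 = 0.208435
z = (z1 − z2)/SE = (0.287682 − (-0.829114)) / 0.208435 = 1.116796 / 0.208435 = 5.358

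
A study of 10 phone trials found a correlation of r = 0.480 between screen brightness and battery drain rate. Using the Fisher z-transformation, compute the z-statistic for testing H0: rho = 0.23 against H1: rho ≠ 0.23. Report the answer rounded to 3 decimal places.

Fisher z: atanh(0.480) = 0.522984, atanh(0.23) = 0.234189
z = (z_r − z_0)·√(n−3) = (0.522984 − 0.234189)·√7 = 0.288795 · 2.645751 = 0.764

0.764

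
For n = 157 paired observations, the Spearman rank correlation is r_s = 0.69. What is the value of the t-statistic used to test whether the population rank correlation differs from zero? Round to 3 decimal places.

11.868

t = r_s·√(n−2) / √(1−r_s²) with r_s = 0.69, n = 157
  = 0.69·√155 / √(1 − 0.4761)
  = 0.69·12.449900 / 0.723809
  = 8.590431 / 0.723809 = 11.868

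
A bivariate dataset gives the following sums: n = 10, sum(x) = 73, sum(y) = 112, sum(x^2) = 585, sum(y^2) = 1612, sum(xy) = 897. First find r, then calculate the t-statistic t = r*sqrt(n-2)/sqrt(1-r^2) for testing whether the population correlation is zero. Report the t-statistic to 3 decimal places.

2.023

Numerator: nΣxy − (Σx)(Σy) = 10·897 − (73)(112) = 794
Denominator: √[(nΣx²−(Σx)²)(nΣy²−(Σy)²)]
  nΣx²−(Σx)² = 10·585 − 5329 = 521;  nΣy²−(Σy)² = 10·1612 − 12544 = 3576
  √(521·3576) = √1863096 = 1364.9527
r = 794 / 1364.9527 = 0.5817
t = r·√(n−2)/√(1−r²) = 0.5817·√8 / √(1−0.338375) = 1.645296 / 0.813403 = 2.023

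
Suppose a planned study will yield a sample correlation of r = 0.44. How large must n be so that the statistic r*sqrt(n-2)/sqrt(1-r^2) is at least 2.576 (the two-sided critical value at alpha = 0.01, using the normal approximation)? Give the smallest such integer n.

30

Need r·√(n−2)/√(1−r²) ≥ 2.576
√(n−2) ≥ 2.576·√(1−0.1936) / 0.44 = 2.576·0.897998 / 0.44 = 5.2574
n−2 ≥ 27.6403  ⇒  n ≥ 29.6403
Smallest integer n = 30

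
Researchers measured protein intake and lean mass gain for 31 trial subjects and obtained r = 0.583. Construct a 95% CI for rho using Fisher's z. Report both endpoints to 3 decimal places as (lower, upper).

z_r = atanh(0.583) = 0.666995;  SE = 1/√(n−3) = 1/√28 = 0.188982
z-limits: 0.666995 ± 1.960·0.188982 = 0.666995 ± 0.370405 = [0.296590, 1.037400]
ρ-limits: (tanh 0.296590, tanh 1.037400) = (0.288, 0.777)

(0.288, 0.777)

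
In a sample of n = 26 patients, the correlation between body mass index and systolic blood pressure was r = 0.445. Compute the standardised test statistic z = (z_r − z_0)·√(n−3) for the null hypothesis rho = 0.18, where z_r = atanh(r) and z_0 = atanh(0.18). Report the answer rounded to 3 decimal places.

1.422

Fisher z: atanh(0.445) = 0.478448, atanh(0.18) = 0.181983
z = (z_r − z_0)·√(n−3) = (0.478448 − 0.181983)·√23 = 0.296465 · 4.795832 = 1.422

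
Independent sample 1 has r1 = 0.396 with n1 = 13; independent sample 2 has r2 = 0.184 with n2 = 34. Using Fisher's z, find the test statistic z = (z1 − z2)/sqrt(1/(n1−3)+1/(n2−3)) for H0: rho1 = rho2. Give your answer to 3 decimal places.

z1 = atanh(0.396) = 0.418896,  z2 = atanh(0.184) = 0.186120
SE = √(1/(n1−3) + 1/(n2−3)) = √(1/10 + 1/31) = √(0.1000000 + 0.0322581) = √0.1322581 = 0.363673
z = (z1 − z2)/SE = (0.418896 − 0.186120) / 0.363673 = 0.232776 / 0.363673 = 0.640

0.640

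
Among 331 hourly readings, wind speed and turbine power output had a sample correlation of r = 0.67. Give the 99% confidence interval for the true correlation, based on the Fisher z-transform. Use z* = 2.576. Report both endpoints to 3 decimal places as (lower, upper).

Fisher z: z_r = atanh(r) = ½·ln((1+0.67)/(1−0.67)) = 0.810743
SE(z) = 1/√(n−3) = 1/√328 = 0.055216
99% ⇒ z* = 2.576; margin = 2.576·0.055216 = 0.142236
CI on z-scale: (0.668507, 0.952979)
Back-transform: tanh(0.668507) = 0.583997, tanh(0.952979) = 0.741129

(0.584, 0.741)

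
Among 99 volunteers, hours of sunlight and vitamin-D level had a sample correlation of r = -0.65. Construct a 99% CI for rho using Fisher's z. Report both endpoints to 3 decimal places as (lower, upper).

Fisher z: z_r = atanh(r) = ½·ln((1+(-0.65))/(1−(-0.65))) = -0.775299
SE(z) = 1/√(n−3) = 1/√96 = 0.102062
99% ⇒ z* = 2.576; margin = 2.576·0.102062 = 0.262912
CI on z-scale: (-1.038211, -0.512387)
Back-transform: tanh(-1.038211) = -0.777181, tanh(-0.512387) = -0.471803

(-0.777, -0.472)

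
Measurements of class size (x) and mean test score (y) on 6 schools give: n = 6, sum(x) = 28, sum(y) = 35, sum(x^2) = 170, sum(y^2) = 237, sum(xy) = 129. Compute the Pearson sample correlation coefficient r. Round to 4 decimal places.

S_xy = nΣxy − ΣxΣy = 6·129 − 28·35 = 774 − 980 = -206
S_xx = nΣx² − (Σx)² = 6·170 − 28² = 1020 − 784 = 236
S_yy = nΣy² − (Σy)² = 6·237 − 35² = 1422 − 1225 = 197
r = S_xy / √(S_xx·S_yy) = -206 / √(236·197) = -206 / √46492 = -206 / 215.6200 = -0.9554

-0.9554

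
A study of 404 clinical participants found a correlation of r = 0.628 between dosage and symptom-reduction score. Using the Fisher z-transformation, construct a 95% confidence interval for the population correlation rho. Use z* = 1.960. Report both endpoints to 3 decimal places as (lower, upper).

(0.565, 0.684)

z_r = atanh(0.628) = 0.738107;  SE = 1/√(n−3) = 1/√401 = 0.049938
z-limits: 0.738107 ± 1.960·0.049938 = 0.738107 ± 0.097878 = [0.640229, 0.835985]
ρ-limits: (tanh 0.640229, tanh 0.835985) = (0.565, 0.684)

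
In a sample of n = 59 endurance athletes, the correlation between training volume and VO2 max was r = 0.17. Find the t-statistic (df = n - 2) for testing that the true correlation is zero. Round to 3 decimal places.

t = r·√(n−2) / √(1−r²) with r = 0.17, n = 59
  = 0.17·√57 / √(1 − 0.0289)
  = 0.17·7.549834 / 0.985444
  = 1.283472 / 0.985444 = 1.302

1.302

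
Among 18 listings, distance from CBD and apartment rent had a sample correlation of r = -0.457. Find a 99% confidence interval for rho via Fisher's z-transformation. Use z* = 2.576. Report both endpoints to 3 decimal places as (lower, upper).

(-0.821, 0.170)

Fisher z: z_r = atanh(r) = ½·ln((1+(-0.457))/(1−(-0.457))) = -0.493513
SE(z) = 1/√(n−3) = 1/√15 = 0.258199
99% ⇒ z* = 2.576; margin = 2.576·0.258199 = 0.665121
CI on z-scale: (-1.158634, 0.171608)
Back-transform: tanh(-1.158634) = -0.820594, tanh(0.171608) = 0.169943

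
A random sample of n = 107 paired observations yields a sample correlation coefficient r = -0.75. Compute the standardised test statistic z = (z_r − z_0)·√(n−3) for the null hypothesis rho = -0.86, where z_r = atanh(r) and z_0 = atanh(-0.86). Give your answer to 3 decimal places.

3.267

Fisher z: atanh(-0.75) = -0.972955, atanh(-0.86) = -1.293345
z = (z_r − z_0)·√(n−3) = (-0.972955 − (-1.293345))·√104 = 0.320390 · 10.198039 = 3.267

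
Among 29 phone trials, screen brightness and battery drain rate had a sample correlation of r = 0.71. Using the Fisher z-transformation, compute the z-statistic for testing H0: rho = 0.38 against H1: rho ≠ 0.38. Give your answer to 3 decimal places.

z_r = atanh(0.71) = 0.887184,  z_0 = atanh(0.38) = 0.400060
SE = 1/√(n−3) = 1/√26 = 0.196116
z = (z_r − z_0)/SE = (0.887184 − 0.400060) / 0.196116 = 0.487124 / 0.196116 = 2.484

2.484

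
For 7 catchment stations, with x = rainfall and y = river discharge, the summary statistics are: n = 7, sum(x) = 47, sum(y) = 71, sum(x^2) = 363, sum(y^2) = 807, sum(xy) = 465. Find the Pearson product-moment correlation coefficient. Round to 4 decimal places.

-0.1825

Numerator: nΣxy − (Σx)(Σy) = 7·465 − (47)(71) = -82
Denominator: √[(nΣx²−(Σx)²)(nΣy²−(Σy)²)]
  nΣx²−(Σx)² = 7·363 − 2209 = 332;  nΣy²−(Σy)² = 7·807 − 5041 = 608
  √(332·608) = √201856 = 449.2839
r = -82 / 449.2839 = -0.1825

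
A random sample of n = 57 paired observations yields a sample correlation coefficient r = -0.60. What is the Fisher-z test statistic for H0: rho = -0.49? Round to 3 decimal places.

Fisher z: atanh(-0.60) = -0.693147, atanh(-0.49) = -0.536060
z = (z_r − z_0)·√(n−3) = (-0.693147 − (-0.536060))·√54 = -0.157087 · 7.348469 = -1.154

-1.154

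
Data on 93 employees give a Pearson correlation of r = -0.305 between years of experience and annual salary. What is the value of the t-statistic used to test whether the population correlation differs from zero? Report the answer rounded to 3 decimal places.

t = r·√(n−2) / √(1−r²) with r = -0.305, n = 93
  = -0.305·√91 / √(1 − 0.093025)
  = -0.305·9.539392 / 0.952352
  = -2.909515 / 0.952352 = -3.055

-3.055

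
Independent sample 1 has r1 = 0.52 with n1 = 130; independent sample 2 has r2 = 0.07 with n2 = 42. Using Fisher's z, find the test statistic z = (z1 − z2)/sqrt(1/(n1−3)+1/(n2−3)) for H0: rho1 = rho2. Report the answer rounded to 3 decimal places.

2.765

z1 = atanh(0.52) = 0.576340,  z2 = atanh(0.07) = 0.070115
SE = √(1/(n1−3) + 1/(n2−3)) = √(1/127 + 1/39) = √(0.0078740 + 0.0256410) = √0.0335150 = 0.183071
z = (z1 − z2)/SE = (0.576340 − 0.070115) / 0.183071 = 0.506225 / 0.183071 = 2.765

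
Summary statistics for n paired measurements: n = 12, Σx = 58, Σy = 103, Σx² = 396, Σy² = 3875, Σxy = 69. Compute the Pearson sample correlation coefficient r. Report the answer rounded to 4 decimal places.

S_xy = nΣxy − ΣxΣy = 12·69 − 58·103 = 828 − 5974 = -5146
S_xx = nΣx² − (Σx)² = 12·396 − 58² = 4752 − 3364 = 1388
S_yy = nΣy² − (Σy)² = 12·3875 − 103² = 46500 − 10609 = 35891
r = S_xy / √(S_xx·S_yy) = -5146 / √(1388·35891) = -5146 / √49816708 = -5146 / 7058.0952 = -0.7291

-0.7291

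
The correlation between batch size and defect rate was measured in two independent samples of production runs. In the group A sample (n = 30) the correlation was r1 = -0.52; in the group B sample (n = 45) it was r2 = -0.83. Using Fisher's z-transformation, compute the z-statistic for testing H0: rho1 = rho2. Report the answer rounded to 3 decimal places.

z1 = atanh(-0.52) = -0.576340,  z2 = atanh(-0.83) = -1.188136
SE = √(1/(n1−3) + 1/(n2−3)) = √(1/27 + 1/42) = √(0.0370370 + 0.0238095) = √0.0608465 = 0.246671
z = (z1 − z2)/SE = (-0.576340 − (-1.188136)) / 0.246671 = 0.611796 / 0.246671 = 2.480

2.480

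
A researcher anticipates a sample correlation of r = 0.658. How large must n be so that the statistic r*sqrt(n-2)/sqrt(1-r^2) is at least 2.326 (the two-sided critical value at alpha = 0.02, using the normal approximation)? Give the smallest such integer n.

r√(n−2)/√(1−r²) ≥ 2.326  ⇔  n−2 ≥ (2.326)²·(1−r²)/r²
(1−r²)/r² = (1−0.432964)/0.432964 = 1.3097
n ≥ 2 + 5.410276·1.3097 = 2 + 7.0858 = 9.0858
⌈9.0858⌉ = 10

10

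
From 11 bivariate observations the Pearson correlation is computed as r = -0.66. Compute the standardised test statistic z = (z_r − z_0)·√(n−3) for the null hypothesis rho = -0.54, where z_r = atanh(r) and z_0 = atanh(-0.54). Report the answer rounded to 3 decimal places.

-0.534

Fisher z: atanh(-0.66) = -0.792814, atanh(-0.54) = -0.604156
z = (z_r − z_0)·√(n−3) = (-0.792814 − (-0.604156))·√8 = -0.188658 · 2.828427 = -0.534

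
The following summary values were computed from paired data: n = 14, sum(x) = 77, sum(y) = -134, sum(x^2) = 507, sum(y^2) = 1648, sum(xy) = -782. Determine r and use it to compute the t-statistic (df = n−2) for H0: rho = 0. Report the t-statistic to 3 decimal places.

S_xy = nΣxy − ΣxΣy = 14·(-782) − 77·(-134) = -10948 − (-10318) = -630
S_xx = nΣx² − (Σx)² = 14·507 − 77² = 7098 − 5929 = 1169
S_yy = nΣy² − (Σy)² = 14·1648 − (-134)² = 23072 − 17956 = 5116
r = S_xy / √(S_xx·S_yy) = -630 / √(1169·5116) = -630 / √5980604 = -630 / 2445.5273 = -0.2576
t = r·√(n−2)/√(1−r²) = -0.2576·√12 / √(1−0.066358) = -0.892353 / 0.966252 = -0.924

-0.924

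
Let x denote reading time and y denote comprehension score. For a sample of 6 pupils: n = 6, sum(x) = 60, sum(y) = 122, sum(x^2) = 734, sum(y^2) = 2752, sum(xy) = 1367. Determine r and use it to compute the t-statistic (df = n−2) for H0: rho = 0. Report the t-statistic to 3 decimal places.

S_xy = nΣxy − ΣxΣy = 6·1367 − 60·122 = 8202 − 7320 = 882
S_xx = nΣx² − (Σx)² = 6·734 − 60² = 4404 − 3600 = 804
S_yy = nΣy² − (Σy)² = 6·2752 − 122² = 16512 − 14884 = 1628
r = S_xy / √(S_xx·S_yy) = 882 / √(804·1628) = 882 / √1308912 = 882 / 1144.0769 = 0.7709
t = r·√(n−2)/√(1−r²) = 0.7709·√4 / √(1−0.594287) = 1.541800 / 0.636956 = 2.421

2.421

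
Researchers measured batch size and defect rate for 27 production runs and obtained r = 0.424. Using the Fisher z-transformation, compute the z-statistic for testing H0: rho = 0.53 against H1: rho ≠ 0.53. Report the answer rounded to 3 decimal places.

-0.674

Fisher z: atanh(0.424) = 0.452559, atanh(0.53) = 0.590145
z = (z_r − z_0)·√(n−3) = (0.452559 − 0.590145)·√24 = -0.137586 · 4.898979 = -0.674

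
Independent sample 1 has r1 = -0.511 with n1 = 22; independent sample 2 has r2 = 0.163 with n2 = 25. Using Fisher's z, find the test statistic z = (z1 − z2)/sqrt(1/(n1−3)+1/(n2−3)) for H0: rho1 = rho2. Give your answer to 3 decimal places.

-2.326

z1 = atanh(-0.511) = -0.564082,  z2 = atanh(0.163) = 0.164467
SE = √(1/(n1−3) + 1/(n2−3)) = √(1/19 + 1/22) = √(0.0526316 + 0.0454545) = √0.0980861 = 0.313187
z = (z1 − z2)/SE = (-0.564082 − 0.164467) / 0.313187 = -0.728549 / 0.313187 = -2.326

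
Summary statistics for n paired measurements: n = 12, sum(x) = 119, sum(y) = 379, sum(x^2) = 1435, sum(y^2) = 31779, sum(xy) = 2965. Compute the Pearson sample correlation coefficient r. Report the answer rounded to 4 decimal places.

Numerator: nΣxy − (Σx)(Σy) = 12·2965 − (119)(379) = -9521
Denominator: √[(nΣx²−(Σx)²)(nΣy²−(Σy)²)]
  nΣx²−(Σx)² = 12·1435 − 14161 = 3059;  nΣy²−(Σy)² = 12·31779 − 143641 = 237707
  √(3059·237707) = √727145713 = 26965.6395
r = -9521 / 26965.6395 = -0.3531

-0.3531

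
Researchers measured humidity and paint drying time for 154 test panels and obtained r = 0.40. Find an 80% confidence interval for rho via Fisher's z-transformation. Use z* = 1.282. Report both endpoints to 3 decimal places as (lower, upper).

Fisher z: z_r = atanh(r) = ½·ln((1+0.40)/(1−0.40)) = 0.423649
SE(z) = 1/√(n−3) = 1/√151 = 0.081379
80% ⇒ z* = 1.282; margin = 1.282·0.081379 = 0.104328
CI on z-scale: (0.319321, 0.527977)
Back-transform: tanh(0.319321) = 0.308893, tanh(0.527977) = 0.483833

(0.309, 0.484)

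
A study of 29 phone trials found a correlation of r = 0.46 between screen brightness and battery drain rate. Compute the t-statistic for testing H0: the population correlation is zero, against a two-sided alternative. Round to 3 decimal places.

t = r·√(n−2) / √(1−r²) with r = 0.46, n = 29
  = 0.46·√27 / √(1 − 0.2116)
  = 0.46·5.196152 / 0.887919
  = 2.390230 / 0.887919 = 2.692

2.692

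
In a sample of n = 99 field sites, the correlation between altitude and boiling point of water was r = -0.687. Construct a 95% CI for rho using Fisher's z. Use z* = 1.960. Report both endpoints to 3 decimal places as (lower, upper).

(-0.779, -0.566)

Fisher z: z_r = atanh(r) = ½·ln((1+(-0.687))/(1−(-0.687))) = -0.842252
SE(z) = 1/√(n−3) = 1/√96 = 0.102062
95% ⇒ z* = 1.960; margin = 1.960·0.102062 = 0.200042
CI on z-scale: (-1.042294, -0.642210)
Back-transform: tanh(-1.042294) = -0.778792, tanh(-0.642210) = -0.566402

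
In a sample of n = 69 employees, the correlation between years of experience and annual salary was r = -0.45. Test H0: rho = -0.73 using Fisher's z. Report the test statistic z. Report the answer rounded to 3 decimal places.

3.607

Fisher z: atanh(-0.45) = -0.484700, atanh(-0.73) = -0.928727
z = (z_r − z_0)·√(n−3) = (-0.484700 − (-0.928727))·√66 = 0.444027 · 8.124038 = 3.607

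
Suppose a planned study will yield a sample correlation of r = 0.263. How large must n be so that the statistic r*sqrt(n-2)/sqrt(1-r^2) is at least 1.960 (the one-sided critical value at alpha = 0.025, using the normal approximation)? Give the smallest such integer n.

r√(n−2)/√(1−r²) ≥ 1.960  ⇔  n−2 ≥ (1.960)²·(1−r²)/r²
(1−r²)/r² = (1−0.069169)/0.069169 = 13.4573
n ≥ 2 + 3.8416·13.4573 = 2 + 51.6976 = 53.6976
⌈53.6976⌉ = 54

54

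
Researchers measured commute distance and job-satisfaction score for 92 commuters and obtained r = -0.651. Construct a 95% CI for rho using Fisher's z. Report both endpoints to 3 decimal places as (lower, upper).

Fisher z: z_r = atanh(r) = ½·ln((1+(-0.651))/(1−(-0.651))) = -0.777032
SE(z) = 1/√(n−3) = 1/√89 = 0.106000
95% ⇒ z* = 1.960; margin = 1.960·0.106000 = 0.207760
CI on z-scale: (-0.984792, -0.569272)
Back-transform: tanh(-0.984792) = -0.755133, tanh(-0.569272) = -0.514824

(-0.755, -0.515)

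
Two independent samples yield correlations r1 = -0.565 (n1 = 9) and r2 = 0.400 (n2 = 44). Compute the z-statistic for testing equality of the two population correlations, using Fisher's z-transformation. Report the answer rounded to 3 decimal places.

-2.434

Fisher z-transforms: z1 = atanh(-0.565) = -0.640148, z2 = atanh(0.400) = 0.423649; difference d = -1.063797
Var(d) = 1/6 + 1/41 = 0.1666667 + 0.0243902 = 0.1910569
z = d/√Var(d) = -1.063797 / √0.1910569 = -1.063797 / 0.437101 = -2.434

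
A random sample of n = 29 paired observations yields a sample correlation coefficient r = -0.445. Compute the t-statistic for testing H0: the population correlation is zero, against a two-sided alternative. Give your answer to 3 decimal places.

-2.582

t = r·√(n−2) / √(1−r²) with r = -0.445, n = 29
  = -0.445·√27 / √(1 − 0.198025)
  = -0.445·5.196152 / 0.895531
  = -2.312288 / 0.895531 = -2.582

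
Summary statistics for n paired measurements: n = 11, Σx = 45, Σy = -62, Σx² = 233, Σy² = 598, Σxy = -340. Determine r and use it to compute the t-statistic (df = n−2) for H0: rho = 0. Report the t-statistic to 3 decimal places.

-3.780

Numerator: nΣxy − (Σx)(Σy) = 11·(-340) − (45)(-62) = -950
Denominator: √[(nΣx²−(Σx)²)(nΣy²−(Σy)²)]
  nΣx²−(Σx)² = 11·233 − 2025 = 538;  nΣy²−(Σy)² = 11·598 − 3844 = 2734
  √(538·2734) = √1470892 = 1212.8034
r = -950 / 1212.8034 = -0.7833
t = r·√(n−2)/√(1−r²) = -0.7833·√9 / √(1−0.613559) = -2.349900 / 0.621644 = -3.780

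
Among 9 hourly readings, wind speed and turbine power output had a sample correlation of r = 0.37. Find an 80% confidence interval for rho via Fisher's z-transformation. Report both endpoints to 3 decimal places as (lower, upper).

(-0.134, 0.722)

z_r = atanh(0.37) = 0.388423;  SE = 1/√(n−3) = 1/√6 = 0.408248
z-limits: 0.388423 ± 1.282·0.408248 = 0.388423 ± 0.523374 = [-0.134951, 0.911797]
ρ-limits: (tanh -0.134951, tanh 0.911797) = (-0.134, 0.722)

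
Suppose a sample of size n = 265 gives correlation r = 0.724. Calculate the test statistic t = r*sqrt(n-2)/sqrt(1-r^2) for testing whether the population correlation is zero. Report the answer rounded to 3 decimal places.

1 − r² = 1 − 0.524176 = 0.475824;  √(1−r²) = 0.689800
√(n−2) = √263 = 16.217275
t = r·√(n−2)/√(1−r²) = 0.724 · 16.217275 / 0.689800 = 17.021

17.021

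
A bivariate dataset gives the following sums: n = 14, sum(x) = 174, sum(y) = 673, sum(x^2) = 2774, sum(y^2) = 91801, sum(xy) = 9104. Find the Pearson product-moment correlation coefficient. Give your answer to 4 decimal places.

0.1227

Numerator: nΣxy − (Σx)(Σy) = 14·9104 − (174)(673) = 10354
Denominator: √[(nΣx²−(Σx)²)(nΣy²−(Σy)²)]
  nΣx²−(Σx)² = 14·2774 − 30276 = 8560;  nΣy²−(Σy)² = 14·91801 − 452929 = 832285
  √(8560·832285) = √7124359600 = 84405.9216
r = 10354 / 84405.9216 = 0.1227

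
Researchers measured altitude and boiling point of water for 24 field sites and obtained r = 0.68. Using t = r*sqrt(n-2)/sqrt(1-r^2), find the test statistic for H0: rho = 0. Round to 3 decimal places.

1 − r² = 1 − 0.4624 = 0.5376;  √(1−r²) = 0.733212
√(n−2) = √22 = 4.690416
t = r·√(n−2)/√(1−r²) = 0.68 · 4.690416 / 0.733212 = 4.350

4.350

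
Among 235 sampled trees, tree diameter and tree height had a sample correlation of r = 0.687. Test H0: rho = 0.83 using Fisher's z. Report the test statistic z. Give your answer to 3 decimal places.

-5.268

Fisher z: atanh(0.687) = 0.842252, atanh(0.83) = 1.188136
z = (z_r − z_0)·√(n−3) = (0.842252 − 1.188136)·√232 = -0.345884 · 15.231546 = -5.268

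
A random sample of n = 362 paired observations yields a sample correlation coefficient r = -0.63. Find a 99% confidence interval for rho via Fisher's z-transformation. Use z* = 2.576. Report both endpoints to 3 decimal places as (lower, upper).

(-0.705, -0.541)

z_r = atanh(-0.63) = -0.741416;  SE = 1/√(n−3) = 1/√359 = 0.052778
z-limits: -0.741416 ± 2.576·0.052778 = -0.741416 ± 0.135956 = [-0.877372, -0.605460]
ρ-limits: (tanh -0.877372, tanh -0.605460) = (-0.705, -0.541)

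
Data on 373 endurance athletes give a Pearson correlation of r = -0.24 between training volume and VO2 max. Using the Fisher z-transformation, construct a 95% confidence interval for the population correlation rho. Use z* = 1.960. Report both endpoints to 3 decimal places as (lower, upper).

z_r = atanh(-0.24) = -0.244774;  SE = 1/√(n−3) = 1/√370 = 0.051988
z-limits: -0.244774 ± 1.960·0.051988 = -0.244774 ± 0.101896 = [-0.346670, -0.142878]
ρ-limits: (tanh -0.346670, tanh -0.142878) = (-0.333, -0.142)

(-0.333, -0.142)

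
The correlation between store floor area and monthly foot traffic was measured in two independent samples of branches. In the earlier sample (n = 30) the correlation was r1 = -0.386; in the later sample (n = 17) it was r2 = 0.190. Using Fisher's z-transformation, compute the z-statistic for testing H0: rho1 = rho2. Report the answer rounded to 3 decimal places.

z1 = atanh(-0.386) = -0.407091,  z2 = atanh(0.190) = 0.192337
SE = √(1/(n1−3) + 1/(n2−3)) = √(1/27 + 1/14) = √(0.0370370 + 0.0714286) = √0.1084656 = 0.329341
z = (z1 − z2)/SE = (-0.407091 − 0.192337) / 0.329341 = -0.599428 / 0.329341 = -1.820

-1.820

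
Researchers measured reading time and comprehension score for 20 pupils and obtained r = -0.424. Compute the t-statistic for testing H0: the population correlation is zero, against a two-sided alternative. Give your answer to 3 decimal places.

1 − r² = 1 − 0.179776 = 0.820224;  √(1−r²) = 0.905662
√(n−2) = √18 = 4.242641
t = r·√(n−2)/√(1−r²) = -0.424 · 4.242641 / 0.905662 = -1.986

-1.986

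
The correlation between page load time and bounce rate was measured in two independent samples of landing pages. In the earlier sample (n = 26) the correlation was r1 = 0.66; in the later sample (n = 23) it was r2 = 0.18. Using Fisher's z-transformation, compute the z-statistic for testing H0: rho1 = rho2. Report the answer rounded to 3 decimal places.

z1 = atanh(0.66) = 0.792814,  z2 = atanh(0.18) = 0.181983
SE = √(1/(n1−3) + 1/(n2−3)) = √(1/23 + 1/20) = √(0.0434783 + 0.0500000) = √0.0934783 = 0.305742
z = (z1 − z2)/SE = (0.792814 − 0.181983) / 0.305742 = 0.610831 / 0.305742 = 1.998

1.998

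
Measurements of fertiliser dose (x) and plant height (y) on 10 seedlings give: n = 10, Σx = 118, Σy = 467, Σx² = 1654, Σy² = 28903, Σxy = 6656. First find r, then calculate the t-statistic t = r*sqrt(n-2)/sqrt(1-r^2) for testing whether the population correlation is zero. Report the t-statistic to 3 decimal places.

S_xy = nΣxy − ΣxΣy = 10·6656 − 118·467 = 66560 − 55106 = 11454
S_xx = nΣx² − (Σx)² = 10·1654 − 118² = 16540 − 13924 = 2616
S_yy = nΣy² − (Σy)² = 10·28903 − 467² = 289030 − 218089 = 70941
r = S_xy / √(S_xx·S_yy) = 11454 / √(2616·70941) = 11454 / √185581656 = 11454 / 13622.8358 = 0.8408
t = r·√(n−2)/√(1−r²) = 0.8408·√8 / √(1−0.706945) = 2.378142 / 0.541346 = 4.393

4.393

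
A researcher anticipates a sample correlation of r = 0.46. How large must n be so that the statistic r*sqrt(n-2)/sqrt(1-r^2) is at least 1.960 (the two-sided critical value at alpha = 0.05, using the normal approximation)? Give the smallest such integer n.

17

r√(n−2)/√(1−r²) ≥ 1.960  ⇔  n−2 ≥ (1.960)²·(1−r²)/r²
(1−r²)/r² = (1−0.2116)/0.2116 = 3.7259
n ≥ 2 + 3.8416·3.7259 = 2 + 14.3134 = 16.3134
⌈16.3134⌉ = 17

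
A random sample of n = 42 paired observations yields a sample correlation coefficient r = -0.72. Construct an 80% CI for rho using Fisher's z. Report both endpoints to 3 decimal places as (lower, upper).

Fisher z: z_r = atanh(r) = ½·ln((1+(-0.72))/(1−(-0.72))) = -0.907645
SE(z) = 1/√(n−3) = 1/√39 = 0.160128
80% ⇒ z* = 1.282; margin = 1.282·0.160128 = 0.205284
CI on z-scale: (-1.112929, -0.702361)
Back-transform: tanh(-1.112929) = -0.805095, tanh(-0.702361) = -0.605864

(-0.805, -0.606)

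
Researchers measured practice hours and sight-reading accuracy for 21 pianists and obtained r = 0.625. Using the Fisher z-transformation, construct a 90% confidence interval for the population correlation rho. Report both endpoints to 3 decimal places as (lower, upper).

(0.332, 0.808)

z_r = atanh(0.625) = 0.733169;  SE = 1/√(n−3) = 1/√18 = 0.235702
z-limits: 0.733169 ± 1.645·0.235702 = 0.733169 ± 0.387730 = [0.345439, 1.120899]
ρ-limits: (tanh 0.345439, tanh 1.120899) = (0.332, 0.808)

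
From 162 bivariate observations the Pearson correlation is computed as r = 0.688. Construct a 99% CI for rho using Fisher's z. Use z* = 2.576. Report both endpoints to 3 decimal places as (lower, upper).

(0.565, 0.781)

Fisher z: z_r = atanh(r) = ½·ln((1+0.688)/(1−0.688)) = 0.844148
SE(z) = 1/√(n−3) = 1/√159 = 0.079305
99% ⇒ z* = 2.576; margin = 2.576·0.079305 = 0.204290
CI on z-scale: (0.639858, 1.048438)
Back-transform: tanh(0.639858) = 0.564803, tanh(1.048438) = 0.781198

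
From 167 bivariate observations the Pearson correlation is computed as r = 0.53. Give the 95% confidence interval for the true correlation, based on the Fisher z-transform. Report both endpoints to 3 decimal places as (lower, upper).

z_r = atanh(0.53) = 0.590145;  SE = 1/√(n−3) = 1/√164 = 0.078087
z-limits: 0.590145 ± 1.960·0.078087 = 0.590145 ± 0.153051 = [0.437094, 0.743196]
ρ-limits: (tanh 0.437094, tanh 0.743196) = (0.411, 0.631)

(0.411, 0.631)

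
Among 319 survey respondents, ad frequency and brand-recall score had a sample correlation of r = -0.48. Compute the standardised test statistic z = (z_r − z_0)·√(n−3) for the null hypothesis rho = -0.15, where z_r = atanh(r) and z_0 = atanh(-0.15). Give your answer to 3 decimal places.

Fisher z: atanh(-0.48) = -0.522984, atanh(-0.15) = -0.151140
z = (z_r − z_0)·√(n−3) = (-0.522984 − (-0.151140))·√316 = -0.371844 · 17.776389 = -6.610

-6.610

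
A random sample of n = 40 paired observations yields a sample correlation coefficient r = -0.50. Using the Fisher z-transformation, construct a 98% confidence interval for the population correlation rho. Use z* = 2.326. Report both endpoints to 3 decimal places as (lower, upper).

Fisher z: z_r = atanh(r) = ½·ln((1+(-0.50))/(1−(-0.50))) = -0.549306
SE(z) = 1/√(n−3) = 1/√37 = 0.164399
98% ⇒ z* = 2.326; margin = 2.326·0.164399 = 0.382392
CI on z-scale: (-0.931698, -0.166914)
Back-transform: tanh(-0.931698) = -0.731385, tanh(-0.166914) = -0.165381

(-0.731, -0.165)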